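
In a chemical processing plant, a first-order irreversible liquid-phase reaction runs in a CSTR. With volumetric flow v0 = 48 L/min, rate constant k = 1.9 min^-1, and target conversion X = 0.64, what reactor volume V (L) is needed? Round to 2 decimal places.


V = v0 * X / (k * (1 - X))
V = 48 * 0.64 / (1.9 * (1 - 0.64))
V = 30.72 / (1.9 * 0.36)
V = 30.72 / 0.684
V = 44.91 L


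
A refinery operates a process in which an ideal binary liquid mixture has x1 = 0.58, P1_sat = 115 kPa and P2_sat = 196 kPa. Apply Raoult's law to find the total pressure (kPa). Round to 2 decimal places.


P = x1*P1_sat + x2*P2_sat
x2 = 1 - x1 = 1 - 0.58 = 0.42
P = 0.58*115 + 0.42*196
P = 66.7 + 82.32
P = 149.02 kPa


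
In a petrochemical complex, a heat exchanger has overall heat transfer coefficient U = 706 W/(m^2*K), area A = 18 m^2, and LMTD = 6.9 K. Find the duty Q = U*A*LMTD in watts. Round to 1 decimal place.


Q = U * A * LMTD
Q = 706 * 18 * 6.9
Q = 87685.2 W


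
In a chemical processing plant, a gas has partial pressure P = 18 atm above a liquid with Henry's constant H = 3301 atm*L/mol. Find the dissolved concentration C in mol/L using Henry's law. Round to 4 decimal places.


C = P / H
C = 18 / 3301
C = 0.0055 mol/L


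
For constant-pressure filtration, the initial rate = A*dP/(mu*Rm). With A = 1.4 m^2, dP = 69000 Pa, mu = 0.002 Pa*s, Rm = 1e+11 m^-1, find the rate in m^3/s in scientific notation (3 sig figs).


rate = A * dP / (mu * Rm)
rate = 1.4 * 69000 / (0.002 * 1e+11)
rate = 96600.0 / 2.000e+08
rate = 4.83e-04 m^3/s


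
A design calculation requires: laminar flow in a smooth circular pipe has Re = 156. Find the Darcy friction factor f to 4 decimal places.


f = 64 / Re
f = 64 / 156
f = 0.4103


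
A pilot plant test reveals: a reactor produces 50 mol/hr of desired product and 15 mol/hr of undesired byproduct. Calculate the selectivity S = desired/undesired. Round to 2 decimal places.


S = desired product rate / undesired product rate
S = 50 / 15
S = 3.33


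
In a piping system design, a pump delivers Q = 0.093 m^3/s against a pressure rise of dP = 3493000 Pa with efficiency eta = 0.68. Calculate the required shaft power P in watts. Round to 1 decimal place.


P = Q * dP / eta
P = 0.093 * 3493000 / 0.68
P = 324849.0 / 0.68
P = 477719.1 W


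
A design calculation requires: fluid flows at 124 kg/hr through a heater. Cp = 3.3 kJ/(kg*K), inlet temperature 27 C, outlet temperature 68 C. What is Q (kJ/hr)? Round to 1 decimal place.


Q = m_dot * Cp * (T2 - T1)
Q = 124 * 3.3 * (68 - 27)
Q = 124 * 3.3 * 41
Q = 16777.2 kJ/hr


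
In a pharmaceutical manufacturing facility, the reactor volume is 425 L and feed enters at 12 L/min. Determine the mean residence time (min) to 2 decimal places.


tau = V / v0
tau = 425 / 12
tau = 35.42 min


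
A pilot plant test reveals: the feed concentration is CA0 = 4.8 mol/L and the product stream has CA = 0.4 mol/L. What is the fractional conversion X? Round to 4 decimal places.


X = (CA0 - CA) / CA0
X = (4.8 - 0.4) / 4.8
X = 4.4 / 4.8
X = 0.9167


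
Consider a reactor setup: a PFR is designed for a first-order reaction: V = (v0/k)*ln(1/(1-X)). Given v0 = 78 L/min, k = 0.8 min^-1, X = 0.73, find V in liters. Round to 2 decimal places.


V = (v0/k) * ln(1/(1-X))
V = (78/0.8) * ln(1/(1-0.73))
V = 97.5 * ln(3.703704)
V = 97.5 * 1.309333
V = 127.66 L


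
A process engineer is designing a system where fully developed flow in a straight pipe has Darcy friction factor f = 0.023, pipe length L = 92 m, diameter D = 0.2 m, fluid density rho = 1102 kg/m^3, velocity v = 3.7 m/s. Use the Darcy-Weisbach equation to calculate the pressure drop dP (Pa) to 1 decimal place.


dP = f * (L/D) * (rho*v^2/2)
dP = 0.023 * (92/0.2) * (1102*3.7^2/2)
L/D = 460.0
rho*v^2/2 = 1102*13.69/2 = 7543.19
dP = 0.023 * 460.0 * 7543.19
dP = 79807.0 Pa


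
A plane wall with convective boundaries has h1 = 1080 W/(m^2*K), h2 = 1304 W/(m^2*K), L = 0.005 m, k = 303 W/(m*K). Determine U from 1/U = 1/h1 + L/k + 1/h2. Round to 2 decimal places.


1/U = 1/h1 + L/k + 1/h2
1/U = 1/1080 + 0.005/303 + 1/1304
1/U = 0.0009259259 + 1.65017e-05 + 0.0007668712
1/U = 0.0017092988
U = 585.04 W/(m^2*K)


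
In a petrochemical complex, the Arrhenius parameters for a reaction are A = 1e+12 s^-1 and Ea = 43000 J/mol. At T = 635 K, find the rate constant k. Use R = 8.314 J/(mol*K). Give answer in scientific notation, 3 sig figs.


k = A * exp(-Ea/(R*T))
k = 1e+12 * exp(-43000 / (8.314 * 635))
k = 1e+12 * exp(-8.14488)
k = 2.90e+08


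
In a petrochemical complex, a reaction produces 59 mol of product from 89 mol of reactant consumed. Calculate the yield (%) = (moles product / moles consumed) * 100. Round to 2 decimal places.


Yield = (moles product / moles consumed) * 100%
Yield = (59 / 89) * 100
Yield = 0.6629 * 100
Yield = 66.29%


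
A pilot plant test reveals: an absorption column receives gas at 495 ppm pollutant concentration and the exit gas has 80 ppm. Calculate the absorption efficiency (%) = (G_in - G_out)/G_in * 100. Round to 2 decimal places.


Efficiency = (G_in - G_out) / G_in * 100%
Efficiency = (495 - 80) / 495 * 100
Efficiency = 415 / 495 * 100
Efficiency = 83.84%


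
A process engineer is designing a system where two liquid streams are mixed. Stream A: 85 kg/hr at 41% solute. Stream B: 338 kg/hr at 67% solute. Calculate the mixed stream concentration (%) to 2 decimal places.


Mass balance on solute: F1*x1 + F2*x2 = F3*x3
F3 = F1 + F2 = 85 + 338 = 423 kg/hr
x3 = (F1*x1 + F2*x2)/F3
x3 = (85*0.41 + 338*0.67) / 423
x3 = 61.78%


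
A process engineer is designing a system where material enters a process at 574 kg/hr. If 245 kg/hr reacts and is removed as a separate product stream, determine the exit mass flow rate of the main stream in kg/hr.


Steady-state mass balance on the main outlet: F_out = F_in - F_removed
F_out = 574 - 245
F_out = 329 kg/hr


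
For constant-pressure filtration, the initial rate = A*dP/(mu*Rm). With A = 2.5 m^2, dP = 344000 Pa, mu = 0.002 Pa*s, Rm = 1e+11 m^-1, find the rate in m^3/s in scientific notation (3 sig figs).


rate = A * dP / (mu * Rm)
rate = 2.5 * 344000 / (0.002 * 1e+11)
rate = 860000.0 / 2.000e+08
rate = 4.30e-03 m^3/s


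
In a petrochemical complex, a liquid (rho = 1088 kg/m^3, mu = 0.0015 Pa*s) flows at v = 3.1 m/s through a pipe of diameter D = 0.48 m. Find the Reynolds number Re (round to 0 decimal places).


Re = rho * v * D / mu
Re = 1088 * 3.1 * 0.48 / 0.0015
Re = 1618.944 / 0.0015
Re = 1079296


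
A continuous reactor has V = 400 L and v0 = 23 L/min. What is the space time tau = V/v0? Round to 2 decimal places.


tau = V / v0
tau = 400 / 23
tau = 17.39 min


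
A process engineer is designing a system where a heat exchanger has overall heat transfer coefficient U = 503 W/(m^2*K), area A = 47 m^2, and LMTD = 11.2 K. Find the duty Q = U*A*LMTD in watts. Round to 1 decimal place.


Q = U * A * LMTD
Q = 503 * 47 * 11.2
Q = 264779.2 W


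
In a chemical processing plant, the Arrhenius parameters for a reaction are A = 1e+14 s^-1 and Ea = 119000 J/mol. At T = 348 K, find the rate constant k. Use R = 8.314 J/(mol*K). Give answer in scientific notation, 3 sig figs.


k = A * exp(-Ea/(R*T))
k = 1e+14 * exp(-119000 / (8.314 * 348))
k = 1e+14 * exp(-41.129904)
k = 1.37e-04


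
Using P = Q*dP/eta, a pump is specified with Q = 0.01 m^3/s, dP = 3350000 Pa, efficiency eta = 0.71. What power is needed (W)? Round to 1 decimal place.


P = Q * dP / eta
P = 0.01 * 3350000 / 0.71
P = 33500.0 / 0.71
P = 47183.1 W


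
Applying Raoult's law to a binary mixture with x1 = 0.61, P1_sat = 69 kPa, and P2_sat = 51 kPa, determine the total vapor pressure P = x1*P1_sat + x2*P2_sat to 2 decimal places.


P = x1*P1_sat + x2*P2_sat
x2 = 1 - x1 = 1 - 0.61 = 0.39
P = 0.61*69 + 0.39*51
P = 42.09 + 19.89
P = 61.98 kPa


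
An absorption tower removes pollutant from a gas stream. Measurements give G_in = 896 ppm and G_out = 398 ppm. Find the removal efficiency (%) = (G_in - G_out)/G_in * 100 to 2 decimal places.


Efficiency = (G_in - G_out) / G_in * 100%
Efficiency = (896 - 398) / 896 * 100
Efficiency = 498 / 896 * 100
Efficiency = 55.58%


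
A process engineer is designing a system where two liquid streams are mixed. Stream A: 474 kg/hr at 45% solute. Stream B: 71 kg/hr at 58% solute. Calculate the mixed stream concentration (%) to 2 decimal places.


Mass balance on solute: F1*x1 + F2*x2 = F3*x3
F3 = F1 + F2 = 474 + 71 = 545 kg/hr
x3 = (F1*x1 + F2*x2)/F3
x3 = (474*0.45 + 71*0.58) / 545
x3 = 46.69%


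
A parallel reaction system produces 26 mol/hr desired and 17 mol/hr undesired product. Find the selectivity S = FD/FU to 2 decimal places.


S = desired product rate / undesired product rate
S = 26 / 17
S = 1.53


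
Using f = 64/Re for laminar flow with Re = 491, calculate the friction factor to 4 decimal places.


f = 64 / Re
f = 64 / 491
f = 0.1303


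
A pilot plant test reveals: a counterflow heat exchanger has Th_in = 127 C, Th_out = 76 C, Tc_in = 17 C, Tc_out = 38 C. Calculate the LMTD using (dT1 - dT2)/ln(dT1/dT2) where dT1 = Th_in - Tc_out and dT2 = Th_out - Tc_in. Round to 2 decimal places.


dT1 = Th_in - Tc_out = 127 - 38 = 89
dT2 = Th_out - Tc_in = 76 - 17 = 59
LMTD = (dT1 - dT2) / ln(dT1/dT2)
LMTD = (89 - 59) / ln(89/59)
LMTD = 72.98 K


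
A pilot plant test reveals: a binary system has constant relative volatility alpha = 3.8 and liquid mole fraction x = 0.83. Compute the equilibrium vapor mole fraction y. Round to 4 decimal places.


y = alpha*x / (1 + (alpha-1)*x)
y = 3.8*0.83 / (1 + (3.8-1)*0.83)
y = 3.154 / (1 + 2.324)
y = 3.154 / 3.324
y = 0.9489


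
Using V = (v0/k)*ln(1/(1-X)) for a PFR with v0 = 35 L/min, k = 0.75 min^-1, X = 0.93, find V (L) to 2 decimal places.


V = (v0/k) * ln(1/(1-X))
V = (35/0.75) * ln(1/(1-0.93))
V = 46.666667 * ln(14.285714)
V = 46.666667 * 2.65926
V = 124.10 L


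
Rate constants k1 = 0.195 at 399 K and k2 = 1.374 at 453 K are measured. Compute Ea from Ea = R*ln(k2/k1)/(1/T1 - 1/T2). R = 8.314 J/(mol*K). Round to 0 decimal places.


Ea = R * ln(k2/k1) / (1/T1 - 1/T2)
ln(k2/k1) = ln(1.374/0.195) = 1.9524819
1/T1 - 1/T2 = 1/399 - 1/453 = 0.000298760145
Ea = 8.314 * 1.9524819 / 0.000298760145
Ea = 54334 J/mol


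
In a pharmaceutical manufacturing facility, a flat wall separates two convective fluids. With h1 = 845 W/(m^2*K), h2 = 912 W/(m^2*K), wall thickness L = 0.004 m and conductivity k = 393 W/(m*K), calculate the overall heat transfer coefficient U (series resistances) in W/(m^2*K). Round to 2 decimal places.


1/U = 1/h1 + L/k + 1/h2
1/U = 1/845 + 0.004/393 + 1/912
1/U = 0.001183432 + 1.01781e-05 + 0.0010964912
1/U = 0.0022901013
U = 436.66 W/(m^2*K)


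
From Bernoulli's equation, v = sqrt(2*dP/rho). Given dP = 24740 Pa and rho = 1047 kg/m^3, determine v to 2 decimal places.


v = sqrt(2*dP/rho)
v = sqrt(2*24740/1047)
v = sqrt(47.258835)
v = 6.87 m/s


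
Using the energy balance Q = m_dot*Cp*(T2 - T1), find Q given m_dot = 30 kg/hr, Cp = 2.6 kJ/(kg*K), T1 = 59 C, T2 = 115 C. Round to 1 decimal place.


Q = m_dot * Cp * (T2 - T1)
Q = 30 * 2.6 * (115 - 59)
Q = 30 * 2.6 * 56
Q = 4368.0 kJ/hr


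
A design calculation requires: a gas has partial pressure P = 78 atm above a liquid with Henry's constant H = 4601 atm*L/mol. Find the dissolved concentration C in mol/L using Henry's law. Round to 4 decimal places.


C = P / H
C = 78 / 4601
C = 0.0170 mol/L


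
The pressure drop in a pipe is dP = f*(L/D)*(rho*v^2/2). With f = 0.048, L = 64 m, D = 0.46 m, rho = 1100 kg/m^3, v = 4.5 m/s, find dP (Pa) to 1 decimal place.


dP = f * (L/D) * (rho*v^2/2)
dP = 0.048 * (64/0.46) * (1100*4.5^2/2)
L/D = 139.13043478
rho*v^2/2 = 1100*20.25/2 = 11137.5
dP = 0.048 * 139.13043478 * 11137.5
dP = 74379.1 Pa


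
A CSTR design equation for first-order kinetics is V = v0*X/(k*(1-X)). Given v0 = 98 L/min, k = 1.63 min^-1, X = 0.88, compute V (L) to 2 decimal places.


V = v0 * X / (k * (1 - X))
V = 98 * 0.88 / (1.63 * (1 - 0.88))
V = 86.24 / (1.63 * 0.12)
V = 86.24 / 0.1956
V = 440.90 L


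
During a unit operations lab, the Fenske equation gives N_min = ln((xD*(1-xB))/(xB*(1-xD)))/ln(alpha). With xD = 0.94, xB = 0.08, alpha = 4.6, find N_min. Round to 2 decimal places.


N_min = ln((xD*(1-xB))/(xB*(1-xD))) / ln(alpha)
Numerator inside ln: 0.8648 / 0.0048 = 180.166667
ln(180.166667) = 5.193882
ln(alpha) = ln(4.6) = 1.526056
N_min = 5.193882 / 1.526056 = 3.40


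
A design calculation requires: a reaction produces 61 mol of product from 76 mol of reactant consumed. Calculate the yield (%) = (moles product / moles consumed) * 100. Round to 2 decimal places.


Yield = (moles product / moles consumed) * 100%
Yield = (61 / 76) * 100
Yield = 0.8026 * 100
Yield = 80.26%


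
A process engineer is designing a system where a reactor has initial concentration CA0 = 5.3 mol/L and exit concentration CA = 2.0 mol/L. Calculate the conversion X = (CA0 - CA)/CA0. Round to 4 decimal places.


X = (CA0 - CA) / CA0
X = (5.3 - 2.0) / 5.3
X = 3.3 / 5.3
X = 0.6226


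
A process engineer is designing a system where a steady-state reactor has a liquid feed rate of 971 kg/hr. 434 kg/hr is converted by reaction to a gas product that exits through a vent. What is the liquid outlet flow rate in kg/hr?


Steady-state mass balance on the main outlet: F_out = F_in - F_removed
F_out = 971 - 434
F_out = 537 kg/hr


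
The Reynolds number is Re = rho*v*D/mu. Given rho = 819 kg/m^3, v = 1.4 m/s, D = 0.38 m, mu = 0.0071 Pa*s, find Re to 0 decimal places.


Re = rho * v * D / mu
Re = 819 * 1.4 * 0.38 / 0.0071
Re = 435.708 / 0.0071
Re = 61367


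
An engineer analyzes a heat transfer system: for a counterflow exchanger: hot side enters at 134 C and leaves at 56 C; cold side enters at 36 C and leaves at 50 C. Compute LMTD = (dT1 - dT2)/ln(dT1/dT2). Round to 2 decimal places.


dT1 = Th_in - Tc_out = 134 - 50 = 84
dT2 = Th_out - Tc_in = 56 - 36 = 20
LMTD = (dT1 - dT2) / ln(dT1/dT2)
LMTD = (84 - 20) / ln(84/20)
LMTD = 44.60 K


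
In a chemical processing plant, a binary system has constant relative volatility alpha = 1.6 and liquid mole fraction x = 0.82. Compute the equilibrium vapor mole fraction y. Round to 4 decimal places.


y = alpha*x / (1 + (alpha-1)*x)
y = 1.6*0.82 / (1 + (1.6-1)*0.82)
y = 1.312 / (1 + 0.492)
y = 1.312 / 1.492
y = 0.8794


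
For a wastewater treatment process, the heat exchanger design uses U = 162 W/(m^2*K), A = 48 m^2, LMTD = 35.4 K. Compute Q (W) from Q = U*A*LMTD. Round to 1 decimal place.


Q = U * A * LMTD
Q = 162 * 48 * 35.4
Q = 275270.4 W


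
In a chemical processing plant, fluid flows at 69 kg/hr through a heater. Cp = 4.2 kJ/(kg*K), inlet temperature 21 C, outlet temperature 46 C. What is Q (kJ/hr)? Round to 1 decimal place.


Q = m_dot * Cp * (T2 - T1)
Q = 69 * 4.2 * (46 - 21)
Q = 69 * 4.2 * 25
Q = 7245.0 kJ/hr


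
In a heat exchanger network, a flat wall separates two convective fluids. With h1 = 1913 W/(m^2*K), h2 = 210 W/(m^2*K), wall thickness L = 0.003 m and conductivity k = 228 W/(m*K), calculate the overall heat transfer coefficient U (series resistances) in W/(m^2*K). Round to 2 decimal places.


1/U = 1/h1 + L/k + 1/h2
1/U = 1/1913 + 0.003/228 + 1/210
1/U = 0.0005227392 + 1.31579e-05 + 0.0047619048
1/U = 0.0052978019
U = 188.76 W/(m^2*K)


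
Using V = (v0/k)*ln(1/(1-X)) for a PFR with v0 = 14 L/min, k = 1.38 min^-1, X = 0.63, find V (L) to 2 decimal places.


V = (v0/k) * ln(1/(1-X))
V = (14/1.38) * ln(1/(1-0.63))
V = 10.144928 * ln(2.702703)
V = 10.144928 * 0.994252
V = 10.09 L


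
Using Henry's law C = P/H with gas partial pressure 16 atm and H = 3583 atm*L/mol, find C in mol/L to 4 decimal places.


C = P / H
C = 16 / 3583
C = 0.0045 mol/L


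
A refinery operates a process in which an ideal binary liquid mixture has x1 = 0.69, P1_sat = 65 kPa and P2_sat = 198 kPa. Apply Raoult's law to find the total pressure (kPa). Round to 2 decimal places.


P = x1*P1_sat + x2*P2_sat
x2 = 1 - x1 = 1 - 0.69 = 0.31
P = 0.69*65 + 0.31*198
P = 44.85 + 61.38
P = 106.23 kPa


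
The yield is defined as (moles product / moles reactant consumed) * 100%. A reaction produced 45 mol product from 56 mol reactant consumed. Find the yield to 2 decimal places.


Yield = (moles product / moles consumed) * 100%
Yield = (45 / 56) * 100
Yield = 0.8036 * 100
Yield = 80.36%


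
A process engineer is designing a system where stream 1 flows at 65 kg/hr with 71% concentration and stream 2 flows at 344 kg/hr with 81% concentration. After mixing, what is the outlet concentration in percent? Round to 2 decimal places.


Mass balance on solute: F1*x1 + F2*x2 = F3*x3
F3 = F1 + F2 = 65 + 344 = 409 kg/hr
x3 = (F1*x1 + F2*x2)/F3
x3 = (65*0.71 + 344*0.81) / 409
x3 = 79.41%


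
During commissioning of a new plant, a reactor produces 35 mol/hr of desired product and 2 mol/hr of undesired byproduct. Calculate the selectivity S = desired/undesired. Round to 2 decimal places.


S = desired product rate / undesired product rate
S = 35 / 2
S = 17.50


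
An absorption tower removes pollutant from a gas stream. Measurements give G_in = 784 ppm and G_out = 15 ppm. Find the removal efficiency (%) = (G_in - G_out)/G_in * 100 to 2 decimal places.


Efficiency = (G_in - G_out) / G_in * 100%
Efficiency = (784 - 15) / 784 * 100
Efficiency = 769 / 784 * 100
Efficiency = 98.09%


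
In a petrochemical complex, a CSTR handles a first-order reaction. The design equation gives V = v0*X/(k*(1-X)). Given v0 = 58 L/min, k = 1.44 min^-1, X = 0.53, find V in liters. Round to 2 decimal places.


V = v0 * X / (k * (1 - X))
V = 58 * 0.53 / (1.44 * (1 - 0.53))
V = 30.74 / (1.44 * 0.47)
V = 30.74 / 0.6768
V = 45.42 L


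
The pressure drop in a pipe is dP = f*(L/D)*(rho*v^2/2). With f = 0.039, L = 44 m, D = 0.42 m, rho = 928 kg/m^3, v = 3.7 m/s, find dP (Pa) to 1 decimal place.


dP = f * (L/D) * (rho*v^2/2)
dP = 0.039 * (44/0.42) * (928*3.7^2/2)
L/D = 104.76190476
rho*v^2/2 = 928*13.69/2 = 6352.16
dP = 0.039 * 104.76190476 * 6352.16
dP = 25953.1 Pa


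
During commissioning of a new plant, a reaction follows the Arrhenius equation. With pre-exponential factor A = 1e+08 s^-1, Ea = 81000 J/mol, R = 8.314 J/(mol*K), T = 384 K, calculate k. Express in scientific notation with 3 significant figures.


k = A * exp(-Ea/(R*T))
k = 1e+08 * exp(-81000 / (8.314 * 384))
k = 1e+08 * exp(-25.371362)
k = 9.58e-04


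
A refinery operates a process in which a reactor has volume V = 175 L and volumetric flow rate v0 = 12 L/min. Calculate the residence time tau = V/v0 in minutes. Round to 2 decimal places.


tau = V / v0
tau = 175 / 12
tau = 14.58 min


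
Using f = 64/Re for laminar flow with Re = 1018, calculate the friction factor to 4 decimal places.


f = 64 / Re
f = 64 / 1018
f = 0.0629


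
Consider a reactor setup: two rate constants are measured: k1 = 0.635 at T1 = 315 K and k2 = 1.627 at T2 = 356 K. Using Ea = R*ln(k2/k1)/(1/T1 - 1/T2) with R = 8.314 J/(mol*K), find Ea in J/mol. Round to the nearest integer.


Ea = R * ln(k2/k1) / (1/T1 - 1/T2)
ln(k2/k1) = ln(1.627/0.635) = 0.9408681
1/T1 - 1/T2 = 1/315 - 1/356 = 0.000365614411
Ea = 8.314 * 0.9408681 / 0.000365614411
Ea = 21395 J/mol


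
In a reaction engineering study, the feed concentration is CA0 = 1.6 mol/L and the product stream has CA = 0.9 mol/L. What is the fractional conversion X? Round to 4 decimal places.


X = (CA0 - CA) / CA0
X = (1.6 - 0.9) / 1.6
X = 0.7 / 1.6
X = 0.4375


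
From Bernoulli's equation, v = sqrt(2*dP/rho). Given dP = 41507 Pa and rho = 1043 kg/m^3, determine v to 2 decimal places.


v = sqrt(2*dP/rho)
v = sqrt(2*41507/1043)
v = sqrt(79.591563)
v = 8.92 m/s


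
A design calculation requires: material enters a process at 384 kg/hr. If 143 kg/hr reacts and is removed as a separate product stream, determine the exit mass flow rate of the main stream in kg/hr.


Steady-state mass balance on the main outlet: F_out = F_in - F_removed
F_out = 384 - 143
F_out = 241 kg/hr


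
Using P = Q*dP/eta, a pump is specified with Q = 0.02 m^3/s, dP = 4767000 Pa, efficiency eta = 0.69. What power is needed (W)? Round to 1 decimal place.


P = Q * dP / eta
P = 0.02 * 4767000 / 0.69
P = 95340.0 / 0.69
P = 138173.9 W


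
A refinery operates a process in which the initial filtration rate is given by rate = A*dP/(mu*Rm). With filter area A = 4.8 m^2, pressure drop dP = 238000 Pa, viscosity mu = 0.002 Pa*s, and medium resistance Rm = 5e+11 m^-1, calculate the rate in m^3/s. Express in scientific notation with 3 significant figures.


rate = A * dP / (mu * Rm)
rate = 4.8 * 238000 / (0.002 * 5e+11)
rate = 1142400.0 / 1.000e+09
rate = 1.14e-03 m^3/s


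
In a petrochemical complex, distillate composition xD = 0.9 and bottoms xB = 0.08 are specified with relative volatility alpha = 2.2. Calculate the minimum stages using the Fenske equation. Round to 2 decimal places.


N_min = ln((xD*(1-xB))/(xB*(1-xD))) / ln(alpha)
Numerator inside ln: 0.828 / 0.008 = 103.5
ln(103.5) = 4.639572
ln(alpha) = ln(2.2) = 0.788457
N_min = 4.639572 / 0.788457 = 5.88


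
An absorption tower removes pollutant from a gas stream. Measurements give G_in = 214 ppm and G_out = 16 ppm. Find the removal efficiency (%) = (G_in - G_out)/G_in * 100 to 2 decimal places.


Efficiency = (G_in - G_out) / G_in * 100%
Efficiency = (214 - 16) / 214 * 100
Efficiency = 198 / 214 * 100
Efficiency = 92.52%


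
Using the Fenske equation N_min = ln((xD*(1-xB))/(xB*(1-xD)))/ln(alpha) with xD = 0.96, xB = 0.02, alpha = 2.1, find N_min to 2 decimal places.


N_min = ln((xD*(1-xB))/(xB*(1-xD))) / ln(alpha)
Numerator inside ln: 0.9408 / 0.0008 = 1176.0
ln(1176.0) = 7.069874
ln(alpha) = ln(2.1) = 0.741937
N_min = 7.069874 / 0.741937 = 9.53


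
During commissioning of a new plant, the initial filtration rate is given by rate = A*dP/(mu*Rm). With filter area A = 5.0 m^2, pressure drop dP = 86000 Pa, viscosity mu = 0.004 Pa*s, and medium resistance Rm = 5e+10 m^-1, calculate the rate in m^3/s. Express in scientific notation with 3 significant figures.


rate = A * dP / (mu * Rm)
rate = 5.0 * 86000 / (0.004 * 5e+10)
rate = 430000.0 / 2.000e+08
rate = 2.15e-03 m^3/s


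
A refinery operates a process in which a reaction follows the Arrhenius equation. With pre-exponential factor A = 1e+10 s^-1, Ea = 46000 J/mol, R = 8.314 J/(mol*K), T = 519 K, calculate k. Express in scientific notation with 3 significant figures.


k = A * exp(-Ea/(R*T))
k = 1e+10 * exp(-46000 / (8.314 * 519))
k = 1e+10 * exp(-10.660571)
k = 2.35e+05


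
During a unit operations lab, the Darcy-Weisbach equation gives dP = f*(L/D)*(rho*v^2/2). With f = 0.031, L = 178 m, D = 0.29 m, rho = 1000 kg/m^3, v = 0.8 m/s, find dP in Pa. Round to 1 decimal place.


dP = f * (L/D) * (rho*v^2/2)
dP = 0.031 * (178/0.29) * (1000*0.8^2/2)
L/D = 613.79310345
rho*v^2/2 = 1000*0.64/2 = 320.0
dP = 0.031 * 613.79310345 * 320.0
dP = 6088.8 Pa


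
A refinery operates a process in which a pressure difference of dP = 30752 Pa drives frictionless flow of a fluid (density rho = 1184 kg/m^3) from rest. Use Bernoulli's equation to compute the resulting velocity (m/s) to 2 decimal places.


v = sqrt(2*dP/rho)
v = sqrt(2*30752/1184)
v = sqrt(51.945946)
v = 7.21 m/s


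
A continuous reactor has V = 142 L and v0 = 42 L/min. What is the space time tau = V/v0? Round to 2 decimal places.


tau = V / v0
tau = 142 / 42
tau = 3.38 min


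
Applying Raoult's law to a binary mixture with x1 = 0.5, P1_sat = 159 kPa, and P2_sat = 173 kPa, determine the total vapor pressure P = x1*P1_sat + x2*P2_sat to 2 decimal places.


P = x1*P1_sat + x2*P2_sat
x2 = 1 - x1 = 1 - 0.5 = 0.5
P = 0.5*159 + 0.5*173
P = 79.5 + 86.5
P = 166.00 kPa


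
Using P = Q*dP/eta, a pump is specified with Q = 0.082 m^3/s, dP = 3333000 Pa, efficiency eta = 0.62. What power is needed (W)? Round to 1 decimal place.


P = Q * dP / eta
P = 0.082 * 3333000 / 0.62
P = 273306.0 / 0.62
P = 440816.1 W


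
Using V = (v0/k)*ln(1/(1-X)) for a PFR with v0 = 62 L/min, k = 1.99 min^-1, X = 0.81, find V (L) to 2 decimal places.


V = (v0/k) * ln(1/(1-X))
V = (62/1.99) * ln(1/(1-0.81))
V = 31.155779 * ln(5.263158)
V = 31.155779 * 1.660731
V = 51.74 L


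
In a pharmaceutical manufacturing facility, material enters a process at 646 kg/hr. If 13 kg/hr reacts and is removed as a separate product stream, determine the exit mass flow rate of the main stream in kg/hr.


Steady-state mass balance on the main outlet: F_out = F_in - F_removed
F_out = 646 - 13
F_out = 633 kg/hr


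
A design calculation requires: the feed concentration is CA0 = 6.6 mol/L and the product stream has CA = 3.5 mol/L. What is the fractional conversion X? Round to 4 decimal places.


X = (CA0 - CA) / CA0
X = (6.6 - 3.5) / 6.6
X = 3.1 / 6.6
X = 0.4697


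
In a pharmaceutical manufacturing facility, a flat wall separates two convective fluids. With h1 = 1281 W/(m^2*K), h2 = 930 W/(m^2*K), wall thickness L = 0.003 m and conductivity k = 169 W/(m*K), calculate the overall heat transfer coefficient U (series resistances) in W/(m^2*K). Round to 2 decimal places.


1/U = 1/h1 + L/k + 1/h2
1/U = 1/1281 + 0.003/169 + 1/930
1/U = 0.0007806401 + 1.77515e-05 + 0.0010752688
1/U = 0.0018736604
U = 533.71 W/(m^2*K)


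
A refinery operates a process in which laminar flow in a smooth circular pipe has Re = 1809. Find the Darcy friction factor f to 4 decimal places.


f = 64 / Re
f = 64 / 1809
f = 0.0354


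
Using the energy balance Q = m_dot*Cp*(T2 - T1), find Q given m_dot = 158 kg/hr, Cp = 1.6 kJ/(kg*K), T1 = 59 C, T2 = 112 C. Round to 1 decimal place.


Q = m_dot * Cp * (T2 - T1)
Q = 158 * 1.6 * (112 - 59)
Q = 158 * 1.6 * 53
Q = 13398.4 kJ/hr


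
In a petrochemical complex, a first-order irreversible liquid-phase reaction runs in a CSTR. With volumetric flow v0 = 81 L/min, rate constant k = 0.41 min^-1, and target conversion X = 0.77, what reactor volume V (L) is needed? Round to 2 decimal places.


V = v0 * X / (k * (1 - X))
V = 81 * 0.77 / (0.41 * (1 - 0.77))
V = 62.37 / (0.41 * 0.23)
V = 62.37 / 0.0943
V = 661.40 L


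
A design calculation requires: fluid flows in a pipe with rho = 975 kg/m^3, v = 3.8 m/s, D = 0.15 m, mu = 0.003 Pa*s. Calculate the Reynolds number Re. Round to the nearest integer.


Re = rho * v * D / mu
Re = 975 * 3.8 * 0.15 / 0.003
Re = 555.75 / 0.003
Re = 185250


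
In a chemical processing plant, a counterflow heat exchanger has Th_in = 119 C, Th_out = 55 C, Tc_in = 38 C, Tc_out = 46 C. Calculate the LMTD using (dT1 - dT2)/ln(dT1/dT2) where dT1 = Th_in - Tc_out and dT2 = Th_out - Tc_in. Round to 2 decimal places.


dT1 = Th_in - Tc_out = 119 - 46 = 73
dT2 = Th_out - Tc_in = 55 - 38 = 17
LMTD = (dT1 - dT2) / ln(dT1/dT2)
LMTD = (73 - 17) / ln(73/17)
LMTD = 38.43 K


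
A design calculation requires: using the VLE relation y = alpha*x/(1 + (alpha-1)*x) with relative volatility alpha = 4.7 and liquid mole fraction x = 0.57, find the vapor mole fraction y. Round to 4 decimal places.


y = alpha*x / (1 + (alpha-1)*x)
y = 4.7*0.57 / (1 + (4.7-1)*0.57)
y = 2.679 / (1 + 2.109)
y = 2.679 / 3.109
y = 0.8617


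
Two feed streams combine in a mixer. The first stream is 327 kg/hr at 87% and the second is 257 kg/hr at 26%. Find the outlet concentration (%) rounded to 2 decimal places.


Mass balance on solute: F1*x1 + F2*x2 = F3*x3
F3 = F1 + F2 = 327 + 257 = 584 kg/hr
x3 = (F1*x1 + F2*x2)/F3
x3 = (327*0.87 + 257*0.26) / 584
x3 = 60.16%


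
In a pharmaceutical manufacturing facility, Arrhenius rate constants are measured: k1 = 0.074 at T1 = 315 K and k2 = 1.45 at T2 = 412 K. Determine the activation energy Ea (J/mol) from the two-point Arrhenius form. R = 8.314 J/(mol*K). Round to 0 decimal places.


Ea = R * ln(k2/k1) / (1/T1 - 1/T2)
ln(k2/k1) = ln(1.45/0.074) = 2.9752537
1/T1 - 1/T2 = 1/315 - 1/412 = 0.000747418709
Ea = 8.314 * 2.9752537 / 0.000747418709
Ea = 33096 J/mol


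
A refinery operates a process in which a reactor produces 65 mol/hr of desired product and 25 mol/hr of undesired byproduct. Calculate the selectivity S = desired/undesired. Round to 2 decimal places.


S = desired product rate / undesired product rate
S = 65 / 25
S = 2.60


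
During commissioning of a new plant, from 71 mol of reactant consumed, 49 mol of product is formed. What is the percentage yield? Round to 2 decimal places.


Yield = (moles product / moles consumed) * 100%
Yield = (49 / 71) * 100
Yield = 0.6901 * 100
Yield = 69.01%


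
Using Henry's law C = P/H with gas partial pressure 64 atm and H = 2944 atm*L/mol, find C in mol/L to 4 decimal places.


C = P / H
C = 64 / 2944
C = 0.0217 mol/L


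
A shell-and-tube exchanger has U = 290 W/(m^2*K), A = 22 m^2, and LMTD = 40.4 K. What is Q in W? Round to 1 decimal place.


Q = U * A * LMTD
Q = 290 * 22 * 40.4
Q = 257752.0 W


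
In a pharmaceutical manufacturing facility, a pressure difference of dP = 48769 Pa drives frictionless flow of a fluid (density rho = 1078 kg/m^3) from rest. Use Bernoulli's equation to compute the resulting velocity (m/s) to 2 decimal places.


v = sqrt(2*dP/rho)
v = sqrt(2*48769/1078)
v = sqrt(90.480519)
v = 9.51 m/s


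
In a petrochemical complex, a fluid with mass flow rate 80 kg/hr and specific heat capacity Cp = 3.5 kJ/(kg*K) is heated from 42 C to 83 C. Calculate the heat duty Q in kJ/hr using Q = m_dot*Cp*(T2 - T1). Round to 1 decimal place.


Q = m_dot * Cp * (T2 - T1)
Q = 80 * 3.5 * (83 - 42)
Q = 80 * 3.5 * 41
Q = 11480.0 kJ/hr


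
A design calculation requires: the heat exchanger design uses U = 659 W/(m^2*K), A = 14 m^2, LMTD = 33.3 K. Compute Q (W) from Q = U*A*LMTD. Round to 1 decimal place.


Q = U * A * LMTD
Q = 659 * 14 * 33.3
Q = 307225.8 W


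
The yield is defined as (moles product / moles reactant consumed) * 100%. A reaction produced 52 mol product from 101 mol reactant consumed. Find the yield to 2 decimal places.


Yield = (moles product / moles consumed) * 100%
Yield = (52 / 101) * 100
Yield = 0.5149 * 100
Yield = 51.49%


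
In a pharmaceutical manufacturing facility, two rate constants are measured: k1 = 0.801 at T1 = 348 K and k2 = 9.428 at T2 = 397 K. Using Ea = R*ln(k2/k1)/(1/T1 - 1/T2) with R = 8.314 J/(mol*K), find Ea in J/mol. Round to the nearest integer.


Ea = R * ln(k2/k1) / (1/T1 - 1/T2)
ln(k2/k1) = ln(9.428/0.801) = 2.4655783
1/T1 - 1/T2 = 1/348 - 1/397 = 0.000354671531
Ea = 8.314 * 2.4655783 / 0.000354671531
Ea = 57797 J/mol


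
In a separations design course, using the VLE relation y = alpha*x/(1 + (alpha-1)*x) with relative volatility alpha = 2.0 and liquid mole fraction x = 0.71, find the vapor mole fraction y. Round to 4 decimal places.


y = alpha*x / (1 + (alpha-1)*x)
y = 2.0*0.71 / (1 + (2.0-1)*0.71)
y = 1.42 / (1 + 0.71)
y = 1.42 / 1.71
y = 0.8304


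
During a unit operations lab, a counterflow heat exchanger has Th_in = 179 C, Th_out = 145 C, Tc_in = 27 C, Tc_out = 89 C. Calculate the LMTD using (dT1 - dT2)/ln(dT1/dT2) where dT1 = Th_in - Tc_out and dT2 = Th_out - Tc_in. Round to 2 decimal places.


dT1 = Th_in - Tc_out = 179 - 89 = 90
dT2 = Th_out - Tc_in = 145 - 27 = 118
LMTD = (dT1 - dT2) / ln(dT1/dT2)
LMTD = (90 - 118) / ln(90/118)
LMTD = 103.37 K


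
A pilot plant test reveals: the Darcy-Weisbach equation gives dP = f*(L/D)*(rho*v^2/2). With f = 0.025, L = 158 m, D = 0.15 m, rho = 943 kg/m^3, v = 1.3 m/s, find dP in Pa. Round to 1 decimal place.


dP = f * (L/D) * (rho*v^2/2)
dP = 0.025 * (158/0.15) * (943*1.3^2/2)
L/D = 1053.33333333
rho*v^2/2 = 943*1.69/2 = 796.835
dP = 0.025 * 1053.33333333 * 796.835
dP = 20983.3 Pa


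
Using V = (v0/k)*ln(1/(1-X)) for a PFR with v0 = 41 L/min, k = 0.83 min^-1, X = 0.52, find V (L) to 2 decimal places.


V = (v0/k) * ln(1/(1-X))
V = (41/0.83) * ln(1/(1-0.52))
V = 49.39759 * ln(2.083333)
V = 49.39759 * 0.733969
V = 36.26 L


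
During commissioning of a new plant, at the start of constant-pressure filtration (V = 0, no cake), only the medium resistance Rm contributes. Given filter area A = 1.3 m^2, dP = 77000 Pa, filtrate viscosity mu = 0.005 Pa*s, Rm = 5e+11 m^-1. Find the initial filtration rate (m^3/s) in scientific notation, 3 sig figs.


rate = A * dP / (mu * Rm)
rate = 1.3 * 77000 / (0.005 * 5e+11)
rate = 100100.0 / 2.500e+09
rate = 4.00e-05 m^3/s


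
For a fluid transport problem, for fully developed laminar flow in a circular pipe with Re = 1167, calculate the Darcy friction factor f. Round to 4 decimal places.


f = 64 / Re
f = 64 / 1167
f = 0.0548


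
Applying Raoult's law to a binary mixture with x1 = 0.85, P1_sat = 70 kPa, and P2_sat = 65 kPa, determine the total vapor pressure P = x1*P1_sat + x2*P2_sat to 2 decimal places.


P = x1*P1_sat + x2*P2_sat
x2 = 1 - x1 = 1 - 0.85 = 0.15
P = 0.85*70 + 0.15*65
P = 59.5 + 9.75
P = 69.25 kPa


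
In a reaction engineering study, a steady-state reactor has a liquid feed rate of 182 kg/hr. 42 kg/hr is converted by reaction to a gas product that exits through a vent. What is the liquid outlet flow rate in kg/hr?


Steady-state mass balance on the main outlet: F_out = F_in - F_removed
F_out = 182 - 42
F_out = 140 kg/hr


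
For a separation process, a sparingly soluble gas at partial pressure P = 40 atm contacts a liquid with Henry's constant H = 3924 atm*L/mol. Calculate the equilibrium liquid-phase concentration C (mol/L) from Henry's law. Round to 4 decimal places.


C = P / H
C = 40 / 3924
C = 0.0102 mol/L


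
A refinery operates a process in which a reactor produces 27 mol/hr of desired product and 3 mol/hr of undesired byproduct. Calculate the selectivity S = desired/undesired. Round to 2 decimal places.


S = desired product rate / undesired product rate
S = 27 / 3
S = 9.00


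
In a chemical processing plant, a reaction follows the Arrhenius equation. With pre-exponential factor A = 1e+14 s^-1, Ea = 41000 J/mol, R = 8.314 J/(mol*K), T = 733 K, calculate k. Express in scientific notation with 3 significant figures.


k = A * exp(-Ea/(R*T))
k = 1e+14 * exp(-41000 / (8.314 * 733))
k = 1e+14 * exp(-6.72775)
k = 1.20e+11


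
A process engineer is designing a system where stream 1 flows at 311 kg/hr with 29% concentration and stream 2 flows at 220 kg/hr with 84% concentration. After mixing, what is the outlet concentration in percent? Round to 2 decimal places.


Mass balance on solute: F1*x1 + F2*x2 = F3*x3
F3 = F1 + F2 = 311 + 220 = 531 kg/hr
x3 = (F1*x1 + F2*x2)/F3
x3 = (311*0.29 + 220*0.84) / 531
x3 = 51.79%


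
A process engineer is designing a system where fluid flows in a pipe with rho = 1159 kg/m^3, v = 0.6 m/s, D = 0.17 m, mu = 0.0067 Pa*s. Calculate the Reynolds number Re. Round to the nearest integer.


Re = rho * v * D / mu
Re = 1159 * 0.6 * 0.17 / 0.0067
Re = 118.218 / 0.0067
Re = 17644


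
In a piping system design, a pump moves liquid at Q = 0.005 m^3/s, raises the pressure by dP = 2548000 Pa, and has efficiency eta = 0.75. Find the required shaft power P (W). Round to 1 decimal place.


P = Q * dP / eta
P = 0.005 * 2548000 / 0.75
P = 12740.0 / 0.75
P = 16986.7 W


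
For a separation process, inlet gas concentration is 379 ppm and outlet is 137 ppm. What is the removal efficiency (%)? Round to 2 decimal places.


Efficiency = (G_in - G_out) / G_in * 100%
Efficiency = (379 - 137) / 379 * 100
Efficiency = 242 / 379 * 100
Efficiency = 63.85%


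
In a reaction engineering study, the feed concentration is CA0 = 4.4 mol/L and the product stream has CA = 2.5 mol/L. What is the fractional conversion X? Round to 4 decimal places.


X = (CA0 - CA) / CA0
X = (4.4 - 2.5) / 4.4
X = 1.9 / 4.4
X = 0.4318


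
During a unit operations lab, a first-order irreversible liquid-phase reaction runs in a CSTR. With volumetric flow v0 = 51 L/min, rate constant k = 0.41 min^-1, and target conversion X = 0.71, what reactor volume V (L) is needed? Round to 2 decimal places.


V = v0 * X / (k * (1 - X))
V = 51 * 0.71 / (0.41 * (1 - 0.71))
V = 36.21 / (0.41 * 0.29)
V = 36.21 / 0.1189
V = 304.54 L


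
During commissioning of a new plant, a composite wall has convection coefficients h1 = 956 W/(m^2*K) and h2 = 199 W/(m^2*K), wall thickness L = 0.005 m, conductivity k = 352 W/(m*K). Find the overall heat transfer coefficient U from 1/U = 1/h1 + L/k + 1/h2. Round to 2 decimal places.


1/U = 1/h1 + L/k + 1/h2
1/U = 1/956 + 0.005/352 + 1/199
1/U = 0.0010460251 + 1.42045e-05 + 0.0050251256
1/U = 0.0060853552
U = 164.33 W/(m^2*K)


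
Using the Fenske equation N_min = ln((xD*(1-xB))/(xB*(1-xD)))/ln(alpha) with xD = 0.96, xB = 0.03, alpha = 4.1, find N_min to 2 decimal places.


N_min = ln((xD*(1-xB))/(xB*(1-xD))) / ln(alpha)
Numerator inside ln: 0.9312 / 0.0012 = 776.0
ln(776.0) = 6.654153
ln(alpha) = ln(4.1) = 1.410987
N_min = 6.654153 / 1.410987 = 4.72


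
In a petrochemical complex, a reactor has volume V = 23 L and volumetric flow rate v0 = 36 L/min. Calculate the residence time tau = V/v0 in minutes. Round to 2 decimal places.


tau = V / v0
tau = 23 / 36
tau = 0.64 min


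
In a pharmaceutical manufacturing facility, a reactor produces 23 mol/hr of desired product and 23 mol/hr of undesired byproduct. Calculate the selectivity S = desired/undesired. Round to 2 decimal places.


S = desired product rate / undesired product rate
S = 23 / 23
S = 1.00


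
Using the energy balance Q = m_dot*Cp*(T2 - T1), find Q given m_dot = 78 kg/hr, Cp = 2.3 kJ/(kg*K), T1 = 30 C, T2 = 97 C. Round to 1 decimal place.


Q = m_dot * Cp * (T2 - T1)
Q = 78 * 2.3 * (97 - 30)
Q = 78 * 2.3 * 67
Q = 12019.8 kJ/hr


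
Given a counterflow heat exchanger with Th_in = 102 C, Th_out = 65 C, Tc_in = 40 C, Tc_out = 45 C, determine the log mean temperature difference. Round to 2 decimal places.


dT1 = Th_in - Tc_out = 102 - 45 = 57
dT2 = Th_out - Tc_in = 65 - 40 = 25
LMTD = (dT1 - dT2) / ln(dT1/dT2)
LMTD = (57 - 25) / ln(57/25)
LMTD = 38.83 K


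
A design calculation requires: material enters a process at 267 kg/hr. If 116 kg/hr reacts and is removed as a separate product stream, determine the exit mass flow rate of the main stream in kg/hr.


Steady-state mass balance on the main outlet: F_out = F_in - F_removed
F_out = 267 - 116
F_out = 151 kg/hr


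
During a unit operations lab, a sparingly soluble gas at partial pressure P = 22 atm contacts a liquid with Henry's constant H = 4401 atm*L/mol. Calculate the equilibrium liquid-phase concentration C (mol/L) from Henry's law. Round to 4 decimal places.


C = P / H
C = 22 / 4401
C = 0.0050 mol/L


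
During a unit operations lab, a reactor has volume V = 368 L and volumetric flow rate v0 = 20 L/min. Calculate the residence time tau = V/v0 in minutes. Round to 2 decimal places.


tau = V / v0
tau = 368 / 20
tau = 18.40 min


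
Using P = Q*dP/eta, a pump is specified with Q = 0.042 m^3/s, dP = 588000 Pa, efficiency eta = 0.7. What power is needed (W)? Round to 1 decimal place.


P = Q * dP / eta
P = 0.042 * 588000 / 0.7
P = 24696.0 / 0.7
P = 35280.0 W


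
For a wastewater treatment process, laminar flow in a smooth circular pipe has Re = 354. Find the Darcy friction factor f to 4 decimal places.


f = 64 / Re
f = 64 / 354
f = 0.1808


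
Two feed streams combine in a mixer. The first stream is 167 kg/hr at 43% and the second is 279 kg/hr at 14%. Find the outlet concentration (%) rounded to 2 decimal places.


Mass balance on solute: F1*x1 + F2*x2 = F3*x3
F3 = F1 + F2 = 167 + 279 = 446 kg/hr
x3 = (F1*x1 + F2*x2)/F3
x3 = (167*0.43 + 279*0.14) / 446
x3 = 24.86%


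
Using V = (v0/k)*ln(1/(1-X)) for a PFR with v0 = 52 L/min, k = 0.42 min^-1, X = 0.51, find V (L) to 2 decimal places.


V = (v0/k) * ln(1/(1-X))
V = (52/0.42) * ln(1/(1-0.51))
V = 123.809524 * ln(2.040816)
V = 123.809524 * 0.71335
V = 88.32 L
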